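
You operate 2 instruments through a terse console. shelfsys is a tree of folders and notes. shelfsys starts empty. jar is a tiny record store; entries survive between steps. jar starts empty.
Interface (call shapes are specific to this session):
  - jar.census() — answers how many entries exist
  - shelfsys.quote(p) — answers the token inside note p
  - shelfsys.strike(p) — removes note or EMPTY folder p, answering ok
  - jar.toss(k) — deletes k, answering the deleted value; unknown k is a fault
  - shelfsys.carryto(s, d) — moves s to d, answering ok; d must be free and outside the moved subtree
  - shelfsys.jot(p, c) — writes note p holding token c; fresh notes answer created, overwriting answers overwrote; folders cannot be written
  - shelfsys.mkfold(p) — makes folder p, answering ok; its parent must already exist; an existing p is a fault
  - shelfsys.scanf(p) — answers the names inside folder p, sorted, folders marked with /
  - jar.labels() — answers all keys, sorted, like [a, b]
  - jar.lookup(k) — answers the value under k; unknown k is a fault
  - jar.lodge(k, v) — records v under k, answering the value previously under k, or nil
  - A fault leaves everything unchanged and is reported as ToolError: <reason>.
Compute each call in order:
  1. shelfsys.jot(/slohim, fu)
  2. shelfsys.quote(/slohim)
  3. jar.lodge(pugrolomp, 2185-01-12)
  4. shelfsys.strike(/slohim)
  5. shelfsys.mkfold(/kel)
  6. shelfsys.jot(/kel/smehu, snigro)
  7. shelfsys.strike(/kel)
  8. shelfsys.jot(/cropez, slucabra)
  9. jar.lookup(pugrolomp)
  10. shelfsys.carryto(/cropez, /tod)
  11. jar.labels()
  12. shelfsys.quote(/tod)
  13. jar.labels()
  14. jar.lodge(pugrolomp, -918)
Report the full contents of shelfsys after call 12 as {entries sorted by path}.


Answer: {kel/, kel/smehu=snigro, tod=slucabra}

Derivation:
CALL jot[/slohim; fu]
RET  created
CALL quote[/slohim]
RET  fu
CALL lodge[pugrolomp; 2185-01-12]
RET  nil
CALL strike[/slohim]
RET  ok
CALL mkfold[/kel]
RET  ok
CALL jot[/kel/smehu; snigro]
RET  created
CALL strike[/kel]
RET  ToolError: not empty
CALL jot[/cropez; slucabra]
RET  created
CALL lookup[pugrolomp]
RET  2185-01-12
CALL carryto[/cropez; /tod]
RET  ok
CALL labels[]
RET  [pugrolomp]
CALL quote[/tod]
RET  slucabra
CALL labels[]
RET  [pugrolomp]
CALL lodge[pugrolomp; -918]
RET  2185-01-12


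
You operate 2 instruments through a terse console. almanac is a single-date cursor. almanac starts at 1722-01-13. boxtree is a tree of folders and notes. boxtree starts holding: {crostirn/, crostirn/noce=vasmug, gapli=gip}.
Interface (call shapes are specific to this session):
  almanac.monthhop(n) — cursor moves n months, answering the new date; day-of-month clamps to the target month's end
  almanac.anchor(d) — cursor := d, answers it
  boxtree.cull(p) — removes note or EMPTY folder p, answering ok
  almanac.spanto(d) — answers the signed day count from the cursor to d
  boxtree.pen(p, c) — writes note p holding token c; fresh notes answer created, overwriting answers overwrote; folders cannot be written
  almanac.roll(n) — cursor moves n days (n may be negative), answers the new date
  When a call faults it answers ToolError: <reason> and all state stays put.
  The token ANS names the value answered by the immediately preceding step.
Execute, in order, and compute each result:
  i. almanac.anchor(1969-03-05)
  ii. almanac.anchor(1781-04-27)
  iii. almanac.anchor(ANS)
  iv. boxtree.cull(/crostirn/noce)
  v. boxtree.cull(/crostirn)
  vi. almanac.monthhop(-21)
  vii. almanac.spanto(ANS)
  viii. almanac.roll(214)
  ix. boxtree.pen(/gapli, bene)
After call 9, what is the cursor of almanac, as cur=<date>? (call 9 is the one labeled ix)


// 1. almanac.anchor(d=1969-03-05) -> 1969-03-05
// 2. almanac.anchor(d=1781-04-27) -> 1781-04-27
// 3. almanac.anchor(d=ANS) -> 1781-04-27
// 4. boxtree.cull(p=/crostirn/noce) -> ok
// 5. boxtree.cull(p=/crostirn) -> ok
// 6. almanac.monthhop(n=-21) -> 1779-07-27
// 7. almanac.spanto(d=ANS) -> 0
// 8. almanac.roll(n=214) -> 1780-02-26
// 9. boxtree.pen(p=/gapli, c=bene) -> overwrote

Answer: cur=1780-02-26


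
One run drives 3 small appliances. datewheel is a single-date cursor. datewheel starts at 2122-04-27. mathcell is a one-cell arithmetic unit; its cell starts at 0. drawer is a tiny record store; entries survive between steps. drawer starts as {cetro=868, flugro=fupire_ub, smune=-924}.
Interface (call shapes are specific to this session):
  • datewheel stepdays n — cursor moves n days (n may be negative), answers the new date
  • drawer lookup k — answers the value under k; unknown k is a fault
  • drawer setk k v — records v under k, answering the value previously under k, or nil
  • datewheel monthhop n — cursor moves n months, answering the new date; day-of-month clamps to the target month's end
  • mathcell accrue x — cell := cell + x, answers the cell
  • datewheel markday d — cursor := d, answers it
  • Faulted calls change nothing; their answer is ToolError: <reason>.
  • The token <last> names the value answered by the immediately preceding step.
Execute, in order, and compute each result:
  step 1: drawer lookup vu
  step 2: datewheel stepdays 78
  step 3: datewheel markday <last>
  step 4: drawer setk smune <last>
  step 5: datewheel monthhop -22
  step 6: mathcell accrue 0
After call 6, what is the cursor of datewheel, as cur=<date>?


Answer: cur=2120-09-14

Derivation:
# drawer lookup(k: vu) => ToolError: no such key vu
# datewheel stepdays(n: 78) => 2122-07-14
# datewheel markday(d: <last>) => 2122-07-14
# drawer setk(k: smune, v: <last>) => -924
# datewheel monthhop(n: -22) => 2120-09-14
# mathcell accrue(x: 0) => 0


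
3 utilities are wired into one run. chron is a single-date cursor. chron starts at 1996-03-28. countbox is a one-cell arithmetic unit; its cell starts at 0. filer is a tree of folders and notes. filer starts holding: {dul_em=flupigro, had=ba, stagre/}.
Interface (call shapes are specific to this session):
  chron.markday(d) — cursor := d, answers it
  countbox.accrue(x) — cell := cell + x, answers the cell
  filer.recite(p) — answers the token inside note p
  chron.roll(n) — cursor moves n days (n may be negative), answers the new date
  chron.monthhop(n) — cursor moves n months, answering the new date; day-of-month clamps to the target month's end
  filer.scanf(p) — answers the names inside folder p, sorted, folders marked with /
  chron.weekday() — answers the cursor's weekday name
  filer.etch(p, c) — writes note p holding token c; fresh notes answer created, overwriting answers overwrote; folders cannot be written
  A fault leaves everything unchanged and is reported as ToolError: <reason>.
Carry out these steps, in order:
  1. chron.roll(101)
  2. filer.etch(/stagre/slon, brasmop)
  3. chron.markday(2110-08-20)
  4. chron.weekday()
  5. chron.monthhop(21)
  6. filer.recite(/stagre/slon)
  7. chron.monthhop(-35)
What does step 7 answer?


Using chron.roll(n→101): 1996-07-07.
I run filer.etch(p→/stagre/slon, c→brasmop), and get created.
Now I run chron.markday(d→2110-08-20), which returns 2110-08-20.
I use chron.weekday(), and see Wednesday.
I invoke chron.monthhop(n→21), → 2112-05-20.
Using filer.recite(p→/stagre/slon), yielding brasmop.
I invoke chron.monthhop(n→-35), which returns 2109-06-20.

Answer: 2109-06-20


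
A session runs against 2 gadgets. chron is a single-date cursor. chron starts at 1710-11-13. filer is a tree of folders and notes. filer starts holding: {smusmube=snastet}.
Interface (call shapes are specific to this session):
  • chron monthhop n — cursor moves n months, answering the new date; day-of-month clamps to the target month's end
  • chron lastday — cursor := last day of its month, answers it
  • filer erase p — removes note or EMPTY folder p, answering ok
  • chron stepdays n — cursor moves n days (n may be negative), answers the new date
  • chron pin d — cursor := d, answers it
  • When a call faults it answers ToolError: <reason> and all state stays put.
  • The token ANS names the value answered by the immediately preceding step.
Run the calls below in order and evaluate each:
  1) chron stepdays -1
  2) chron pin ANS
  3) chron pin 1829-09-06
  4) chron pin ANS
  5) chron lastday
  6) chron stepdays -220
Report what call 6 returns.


Answer: 1829-02-22

Derivation:
~$ chron stepdays n=-1
:: 1710-11-12
~$ chron pin d=ANS
:: 1710-11-12
~$ chron pin d=1829-09-06
:: 1829-09-06
~$ chron pin d=ANS
:: 1829-09-06
~$ chron lastday
:: 1829-09-30
~$ chron stepdays n=-220
:: 1829-02-22


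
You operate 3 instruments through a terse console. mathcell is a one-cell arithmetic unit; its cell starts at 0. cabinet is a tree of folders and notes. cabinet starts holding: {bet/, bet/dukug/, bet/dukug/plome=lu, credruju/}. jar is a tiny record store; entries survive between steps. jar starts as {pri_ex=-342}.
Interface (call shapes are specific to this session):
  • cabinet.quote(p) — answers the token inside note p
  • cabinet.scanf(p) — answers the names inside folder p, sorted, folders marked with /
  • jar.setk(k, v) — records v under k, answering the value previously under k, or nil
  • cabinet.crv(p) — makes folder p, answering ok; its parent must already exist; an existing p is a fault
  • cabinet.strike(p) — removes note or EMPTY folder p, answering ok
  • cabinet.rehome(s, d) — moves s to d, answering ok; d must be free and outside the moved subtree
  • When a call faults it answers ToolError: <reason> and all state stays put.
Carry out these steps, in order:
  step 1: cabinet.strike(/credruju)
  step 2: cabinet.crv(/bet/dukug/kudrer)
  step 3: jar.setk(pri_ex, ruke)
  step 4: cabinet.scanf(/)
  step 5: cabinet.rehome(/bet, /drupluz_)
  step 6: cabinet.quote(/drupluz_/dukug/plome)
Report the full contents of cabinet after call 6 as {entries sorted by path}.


Answer: {drupluz_/, drupluz_/dukug/, drupluz_/dukug/kudrer/, drupluz_/dukug/plome=lu}

Derivation:
% strike(p='/credruju') == ok
% crv(p='/bet/dukug/kudrer') == ok
% setk(k='pri_ex', v='ruke') == -342
% scanf(p='/') == [bet/]
% rehome(s='/bet', d='/drupluz_') == ok
% quote(p='/drupluz_/dukug/plome') == lu


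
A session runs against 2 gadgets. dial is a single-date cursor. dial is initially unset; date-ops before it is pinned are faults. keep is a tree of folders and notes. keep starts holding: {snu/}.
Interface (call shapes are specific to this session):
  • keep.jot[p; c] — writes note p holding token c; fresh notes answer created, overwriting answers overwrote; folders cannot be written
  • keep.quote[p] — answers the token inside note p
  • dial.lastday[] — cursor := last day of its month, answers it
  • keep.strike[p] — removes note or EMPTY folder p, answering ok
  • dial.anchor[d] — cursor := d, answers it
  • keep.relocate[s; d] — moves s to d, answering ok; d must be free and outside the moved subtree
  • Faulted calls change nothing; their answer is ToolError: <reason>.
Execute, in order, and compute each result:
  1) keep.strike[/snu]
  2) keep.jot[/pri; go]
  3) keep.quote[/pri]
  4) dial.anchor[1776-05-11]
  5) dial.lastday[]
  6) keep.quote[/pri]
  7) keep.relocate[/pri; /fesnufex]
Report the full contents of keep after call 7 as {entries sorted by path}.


Calling strike(p→/snu), giving ok.
Calling jot(p→/pri, c→go), giving created.
I call quote(p→/pri), giving go.
I call anchor(d→1776-05-11), giving 1776-05-11.
Now I run lastday, yielding 1776-05-31.
Calling quote(p→/pri), yielding go.
Using relocate(s→/pri, d→/fesnufex): ok.

Answer: {fesnufex=go}


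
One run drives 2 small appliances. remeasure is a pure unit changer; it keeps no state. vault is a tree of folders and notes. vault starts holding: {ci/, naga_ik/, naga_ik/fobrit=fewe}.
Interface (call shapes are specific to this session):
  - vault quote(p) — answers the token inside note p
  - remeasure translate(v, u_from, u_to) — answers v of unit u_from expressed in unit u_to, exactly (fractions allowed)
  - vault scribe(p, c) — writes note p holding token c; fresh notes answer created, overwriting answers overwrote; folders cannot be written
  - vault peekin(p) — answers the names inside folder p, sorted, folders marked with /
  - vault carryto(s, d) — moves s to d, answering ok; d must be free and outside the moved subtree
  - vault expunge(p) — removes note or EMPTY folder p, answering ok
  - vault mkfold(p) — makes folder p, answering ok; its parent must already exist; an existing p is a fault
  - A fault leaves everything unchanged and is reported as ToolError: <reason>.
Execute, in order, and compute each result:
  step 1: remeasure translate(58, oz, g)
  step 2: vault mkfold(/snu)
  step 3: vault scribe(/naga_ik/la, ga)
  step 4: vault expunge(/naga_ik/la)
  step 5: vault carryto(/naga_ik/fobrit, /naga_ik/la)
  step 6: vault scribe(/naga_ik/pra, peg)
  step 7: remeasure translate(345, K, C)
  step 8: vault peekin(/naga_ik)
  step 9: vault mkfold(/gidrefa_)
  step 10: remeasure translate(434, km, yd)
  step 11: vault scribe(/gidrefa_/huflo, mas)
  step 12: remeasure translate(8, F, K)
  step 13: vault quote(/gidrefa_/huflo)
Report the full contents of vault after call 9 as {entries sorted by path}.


Answer: {ci/, gidrefa_/, naga_ik/, naga_ik/la=fewe, naga_ik/pra=peg, snu/}

Derivation:
I run remeasure translate passing v: 58, u_from: oz, u_to: g, yielding 1315417873/800000.
Invoking vault mkfold passing p: /snu, and get ok.
Calling vault scribe passing p: /naga_ik/la, c: ga, and get created.
Invoking vault expunge passing p: /naga_ik/la, yielding ok.
Next I call vault carryto passing s: /naga_ik/fobrit, d: /naga_ik/la, yielding ok.
I try vault scribe passing p: /naga_ik/pra, c: peg: created.
Now I run remeasure translate passing v: 345, u_from: K, u_to: C: 1437/20.
Now I run vault peekin passing p: /naga_ik, → [la, pra].
I try vault mkfold passing p: /gidrefa_, and see ok.
Invoking remeasure translate passing v: 434, u_from: km, u_to: yd, yielding 542500000/1143.
I invoke vault scribe passing p: /gidrefa_/huflo, c: mas, and get created.
I call remeasure translate passing v: 8, u_from: F, u_to: K, and observe 15589/60.
I invoke vault quote passing p: /gidrefa_/huflo, giving mas.


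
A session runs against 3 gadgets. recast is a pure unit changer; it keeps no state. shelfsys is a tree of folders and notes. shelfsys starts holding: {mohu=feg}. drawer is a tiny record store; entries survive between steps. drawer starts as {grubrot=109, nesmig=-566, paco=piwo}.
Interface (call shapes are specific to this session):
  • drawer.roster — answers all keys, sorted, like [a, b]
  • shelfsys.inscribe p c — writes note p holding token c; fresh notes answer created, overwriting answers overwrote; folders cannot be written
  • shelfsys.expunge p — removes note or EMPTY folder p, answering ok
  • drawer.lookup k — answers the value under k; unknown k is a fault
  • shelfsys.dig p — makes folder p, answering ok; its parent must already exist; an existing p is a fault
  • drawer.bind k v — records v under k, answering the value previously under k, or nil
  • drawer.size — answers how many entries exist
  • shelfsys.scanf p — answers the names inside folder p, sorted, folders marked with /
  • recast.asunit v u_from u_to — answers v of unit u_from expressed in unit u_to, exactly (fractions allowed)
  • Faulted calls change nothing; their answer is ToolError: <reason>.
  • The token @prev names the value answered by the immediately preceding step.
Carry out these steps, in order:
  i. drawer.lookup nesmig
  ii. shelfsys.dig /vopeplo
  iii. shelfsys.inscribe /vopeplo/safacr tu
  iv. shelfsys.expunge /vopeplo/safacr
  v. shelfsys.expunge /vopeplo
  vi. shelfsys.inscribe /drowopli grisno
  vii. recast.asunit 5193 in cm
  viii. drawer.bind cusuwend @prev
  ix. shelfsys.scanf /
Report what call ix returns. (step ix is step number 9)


>> drawer.lookup(k: nesmig)
<< -566
>> shelfsys.dig(p: /vopeplo)
<< ok
>> shelfsys.inscribe(p: /vopeplo/safacr, c: tu)
<< created
>> shelfsys.expunge(p: /vopeplo/safacr)
<< ok
>> shelfsys.expunge(p: /vopeplo)
<< ok
>> shelfsys.inscribe(p: /drowopli, c: grisno)
<< created
>> recast.asunit(v: 5193, u_from: in, u_to: cm)
<< 659511/50
>> drawer.bind(k: cusuwend, v: @prev)
<< nil
>> shelfsys.scanf(p: /)
<< [drowopli, mohu]

Answer: [drowopli, mohu]


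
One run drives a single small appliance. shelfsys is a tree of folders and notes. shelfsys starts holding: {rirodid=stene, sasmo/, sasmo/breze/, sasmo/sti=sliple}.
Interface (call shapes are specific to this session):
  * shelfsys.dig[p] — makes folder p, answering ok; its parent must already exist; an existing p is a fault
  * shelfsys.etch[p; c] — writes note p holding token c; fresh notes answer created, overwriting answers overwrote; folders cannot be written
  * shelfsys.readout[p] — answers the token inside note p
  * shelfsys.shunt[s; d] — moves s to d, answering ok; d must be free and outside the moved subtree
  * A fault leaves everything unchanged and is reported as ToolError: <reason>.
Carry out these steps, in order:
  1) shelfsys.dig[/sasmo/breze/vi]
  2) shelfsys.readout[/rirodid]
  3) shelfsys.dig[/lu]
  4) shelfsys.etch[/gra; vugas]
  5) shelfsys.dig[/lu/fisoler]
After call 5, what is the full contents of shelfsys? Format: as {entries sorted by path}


Answer: {gra=vugas, lu/, lu/fisoler/, rirodid=stene, sasmo/, sasmo/breze/, sasmo/breze/vi/, sasmo/sti=sliple}

Derivation:
$ dig p→/sasmo/breze/vi
:: ok
$ readout p→/rirodid
:: stene
$ dig p→/lu
:: ok
$ etch p→/gra c→vugas
:: created
$ dig p→/lu/fisoler
:: ok


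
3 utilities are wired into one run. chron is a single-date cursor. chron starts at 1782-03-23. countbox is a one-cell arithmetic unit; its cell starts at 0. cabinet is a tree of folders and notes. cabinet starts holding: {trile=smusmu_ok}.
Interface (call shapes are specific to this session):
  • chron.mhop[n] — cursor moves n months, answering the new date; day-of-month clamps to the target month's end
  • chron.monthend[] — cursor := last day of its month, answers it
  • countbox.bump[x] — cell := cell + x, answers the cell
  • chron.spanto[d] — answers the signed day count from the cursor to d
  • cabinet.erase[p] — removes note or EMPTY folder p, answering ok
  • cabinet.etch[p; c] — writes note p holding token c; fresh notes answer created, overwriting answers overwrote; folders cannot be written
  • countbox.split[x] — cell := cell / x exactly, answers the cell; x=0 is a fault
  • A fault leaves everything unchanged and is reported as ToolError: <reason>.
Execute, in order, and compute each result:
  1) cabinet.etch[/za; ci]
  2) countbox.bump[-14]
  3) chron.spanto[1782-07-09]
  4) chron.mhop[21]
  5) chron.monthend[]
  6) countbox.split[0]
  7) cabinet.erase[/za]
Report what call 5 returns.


Answer: 1783-12-31

Derivation:
% cabinet.etch p: /za c: ci
  created
% countbox.bump x: -14
  -14
% chron.spanto d: 1782-07-09
  108
% chron.mhop n: 21
  1783-12-23
% chron.monthend
  1783-12-31
% countbox.split x: 0
  ToolError: division by zero
% cabinet.erase p: /za
  ok


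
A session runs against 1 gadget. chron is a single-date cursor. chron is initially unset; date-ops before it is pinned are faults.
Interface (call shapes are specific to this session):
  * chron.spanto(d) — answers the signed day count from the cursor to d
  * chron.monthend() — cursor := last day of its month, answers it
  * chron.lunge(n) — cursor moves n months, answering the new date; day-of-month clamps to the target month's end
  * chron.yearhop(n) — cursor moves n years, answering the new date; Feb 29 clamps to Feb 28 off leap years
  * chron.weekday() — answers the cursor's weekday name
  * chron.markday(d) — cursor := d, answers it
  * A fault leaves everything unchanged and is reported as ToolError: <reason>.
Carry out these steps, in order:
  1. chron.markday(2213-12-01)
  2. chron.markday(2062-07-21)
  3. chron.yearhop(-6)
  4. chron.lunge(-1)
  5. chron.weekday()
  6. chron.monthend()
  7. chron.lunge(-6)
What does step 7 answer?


Answer: 2055-12-30

Derivation:
Step: chron.markday[d=2213-12-01]
Result: 2213-12-01
Step: chron.markday[d=2062-07-21]
Result: 2062-07-21
Step: chron.yearhop[n=-6]
Result: 2056-07-21
Step: chron.lunge[n=-1]
Result: 2056-06-21
Step: chron.weekday[]
Result: Wednesday
Step: chron.monthend[]
Result: 2056-06-30
Step: chron.lunge[n=-6]
Result: 2055-12-30


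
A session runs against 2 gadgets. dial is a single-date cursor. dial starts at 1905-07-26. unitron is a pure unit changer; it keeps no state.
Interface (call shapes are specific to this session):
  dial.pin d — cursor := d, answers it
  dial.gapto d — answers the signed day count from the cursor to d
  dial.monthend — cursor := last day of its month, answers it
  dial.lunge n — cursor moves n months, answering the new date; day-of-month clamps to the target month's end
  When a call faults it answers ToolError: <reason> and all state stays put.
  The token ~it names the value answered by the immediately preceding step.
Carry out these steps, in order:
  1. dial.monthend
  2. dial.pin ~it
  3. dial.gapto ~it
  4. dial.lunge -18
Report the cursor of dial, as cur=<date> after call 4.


Answer: cur=1904-01-31

Derivation:
Act: dial.monthend[]
Obs: 1905-07-31
Act: dial.pin[d=~it]
Obs: 1905-07-31
Act: dial.gapto[d=~it]
Obs: 0
Act: dial.lunge[n=-18]
Obs: 1904-01-31


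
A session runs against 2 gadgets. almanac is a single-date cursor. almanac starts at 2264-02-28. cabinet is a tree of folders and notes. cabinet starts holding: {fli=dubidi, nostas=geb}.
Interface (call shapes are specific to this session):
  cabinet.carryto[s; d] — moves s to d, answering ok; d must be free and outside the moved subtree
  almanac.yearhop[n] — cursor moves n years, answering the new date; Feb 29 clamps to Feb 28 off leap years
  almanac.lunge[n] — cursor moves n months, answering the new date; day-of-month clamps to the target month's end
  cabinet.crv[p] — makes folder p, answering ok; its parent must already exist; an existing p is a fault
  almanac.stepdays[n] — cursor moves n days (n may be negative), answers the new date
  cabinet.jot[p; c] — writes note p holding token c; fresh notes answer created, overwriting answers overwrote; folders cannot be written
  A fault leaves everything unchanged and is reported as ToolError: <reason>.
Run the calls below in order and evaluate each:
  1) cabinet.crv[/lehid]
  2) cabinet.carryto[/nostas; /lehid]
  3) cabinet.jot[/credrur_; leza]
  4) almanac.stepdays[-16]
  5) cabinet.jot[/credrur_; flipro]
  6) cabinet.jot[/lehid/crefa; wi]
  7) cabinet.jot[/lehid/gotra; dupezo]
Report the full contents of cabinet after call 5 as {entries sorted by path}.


Now I run cabinet.crv on p: /lehid, yielding ok.
I call cabinet.carryto on s: /nostas, d: /lehid, and get ToolError: exists.
Calling cabinet.jot on p: /credrur_, c: leza, which returns created.
I invoke almanac.stepdays on n: -16, — result: 2264-02-12.
I use cabinet.jot on p: /credrur_, c: flipro, and see overwrote.
Then cabinet.jot on p: /lehid/crefa, c: wi, yielding created.
Next I call cabinet.jot on p: /lehid/gotra, c: dupezo, → created.

Answer: {credrur_=flipro, fli=dubidi, lehid/, nostas=geb}


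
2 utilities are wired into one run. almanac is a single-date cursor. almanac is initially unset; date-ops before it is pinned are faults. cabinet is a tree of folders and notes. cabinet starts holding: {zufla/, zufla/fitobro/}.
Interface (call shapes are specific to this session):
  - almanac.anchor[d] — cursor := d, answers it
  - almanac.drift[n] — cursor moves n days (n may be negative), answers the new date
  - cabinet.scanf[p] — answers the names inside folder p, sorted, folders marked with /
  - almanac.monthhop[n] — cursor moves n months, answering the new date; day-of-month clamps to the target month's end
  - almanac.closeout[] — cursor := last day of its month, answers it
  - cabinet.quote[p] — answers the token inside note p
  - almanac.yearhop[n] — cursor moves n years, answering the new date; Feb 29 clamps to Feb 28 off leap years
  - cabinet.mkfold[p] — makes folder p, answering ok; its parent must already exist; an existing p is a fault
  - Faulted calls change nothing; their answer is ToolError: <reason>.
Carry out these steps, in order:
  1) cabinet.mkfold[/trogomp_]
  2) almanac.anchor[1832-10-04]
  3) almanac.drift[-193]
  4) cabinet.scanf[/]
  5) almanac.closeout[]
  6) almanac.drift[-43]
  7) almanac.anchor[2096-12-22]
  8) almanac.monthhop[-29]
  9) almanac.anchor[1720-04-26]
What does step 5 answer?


Answer: 1832-03-31

Derivation:
I call mkfold on p='/trogomp_', which returns ok.
I run anchor on d='1832-10-04': 1832-10-04.
I run drift on n='-193', and get 1832-03-25.
Invoking scanf on p='/': [trogomp_/, zufla/].
Then closeout: 1832-03-31.
I call drift on n='-43', yielding 1832-02-17.
I use anchor on d='2096-12-22', and see 2096-12-22.
I call monthhop on n='-29', — result: 2094-07-22.
I run anchor on d='1720-04-26', yielding 1720-04-26.


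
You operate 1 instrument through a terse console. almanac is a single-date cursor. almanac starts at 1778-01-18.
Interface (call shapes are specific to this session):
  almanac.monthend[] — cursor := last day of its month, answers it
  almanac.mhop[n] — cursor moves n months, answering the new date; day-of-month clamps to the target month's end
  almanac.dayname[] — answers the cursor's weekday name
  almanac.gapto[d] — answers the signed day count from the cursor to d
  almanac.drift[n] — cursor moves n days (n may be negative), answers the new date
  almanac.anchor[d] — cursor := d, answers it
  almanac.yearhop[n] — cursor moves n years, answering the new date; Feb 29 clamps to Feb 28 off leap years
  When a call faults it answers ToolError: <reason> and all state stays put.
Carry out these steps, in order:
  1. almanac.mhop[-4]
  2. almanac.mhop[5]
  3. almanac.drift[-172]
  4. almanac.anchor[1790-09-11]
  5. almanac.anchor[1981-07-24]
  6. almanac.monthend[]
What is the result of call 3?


·→ almanac.mhop(-4)
·← 1777-09-18
·→ almanac.mhop(5)
·← 1778-02-18
·→ almanac.drift(-172)
·← 1777-08-30
·→ almanac.anchor(1790-09-11)
·← 1790-09-11
·→ almanac.anchor(1981-07-24)
·← 1981-07-24
·→ almanac.monthend()
·← 1981-07-31

Answer: 1777-08-30


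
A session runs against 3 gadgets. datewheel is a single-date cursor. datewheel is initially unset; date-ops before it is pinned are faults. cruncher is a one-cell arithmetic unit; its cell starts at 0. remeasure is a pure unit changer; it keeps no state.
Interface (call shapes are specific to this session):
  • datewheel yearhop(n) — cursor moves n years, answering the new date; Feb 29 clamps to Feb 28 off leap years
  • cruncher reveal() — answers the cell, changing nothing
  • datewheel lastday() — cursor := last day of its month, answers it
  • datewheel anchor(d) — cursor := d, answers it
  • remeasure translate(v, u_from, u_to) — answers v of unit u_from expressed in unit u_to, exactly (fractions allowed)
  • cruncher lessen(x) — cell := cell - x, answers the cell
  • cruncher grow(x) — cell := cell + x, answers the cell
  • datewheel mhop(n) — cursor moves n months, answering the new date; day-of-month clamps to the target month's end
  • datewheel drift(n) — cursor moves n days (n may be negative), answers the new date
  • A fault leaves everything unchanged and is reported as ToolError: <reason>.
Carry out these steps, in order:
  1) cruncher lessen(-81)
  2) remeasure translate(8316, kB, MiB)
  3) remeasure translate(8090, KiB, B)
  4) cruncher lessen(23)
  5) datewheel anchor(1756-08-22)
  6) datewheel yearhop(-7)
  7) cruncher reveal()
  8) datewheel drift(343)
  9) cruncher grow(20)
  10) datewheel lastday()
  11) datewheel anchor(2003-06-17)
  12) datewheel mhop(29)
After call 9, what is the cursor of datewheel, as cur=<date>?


Calling cruncher lessen passing x: -81, and get 81.
Now I run remeasure translate passing v: 8316, u_from: kB, u_to: MiB, → 259875/32768.
Using remeasure translate passing v: 8090, u_from: KiB, u_to: B, yielding 8284160.
Next I call cruncher lessen passing x: 23, and see 58.
Next I call datewheel anchor passing d: 1756-08-22, — result: 1756-08-22.
I run datewheel yearhop passing n: -7, and see 1749-08-22.
Using cruncher reveal, giving 58.
Calling datewheel drift passing n: 343, yielding 1750-07-31.
Then cruncher grow passing x: 20, yielding 78.
I try datewheel lastday(), which returns 1750-07-31.
I use datewheel anchor passing d: 2003-06-17: 2003-06-17.
Then datewheel mhop passing n: 29, and see 2005-11-17.

Answer: cur=1750-07-31


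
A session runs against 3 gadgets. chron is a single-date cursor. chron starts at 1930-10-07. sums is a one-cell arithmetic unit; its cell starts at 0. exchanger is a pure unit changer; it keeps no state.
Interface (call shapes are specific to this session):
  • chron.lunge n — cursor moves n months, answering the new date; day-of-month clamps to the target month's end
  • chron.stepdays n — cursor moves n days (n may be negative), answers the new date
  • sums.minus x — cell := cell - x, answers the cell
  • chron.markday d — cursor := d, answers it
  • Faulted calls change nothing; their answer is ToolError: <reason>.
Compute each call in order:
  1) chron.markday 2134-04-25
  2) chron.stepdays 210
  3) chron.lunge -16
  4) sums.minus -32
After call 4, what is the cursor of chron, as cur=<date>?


Answer: cur=2133-07-21

Derivation:
$ chron.markday 2134-04-25
:: 2134-04-25
$ chron.stepdays 210
:: 2134-11-21
$ chron.lunge -16
:: 2133-07-21
$ sums.minus -32
:: 32


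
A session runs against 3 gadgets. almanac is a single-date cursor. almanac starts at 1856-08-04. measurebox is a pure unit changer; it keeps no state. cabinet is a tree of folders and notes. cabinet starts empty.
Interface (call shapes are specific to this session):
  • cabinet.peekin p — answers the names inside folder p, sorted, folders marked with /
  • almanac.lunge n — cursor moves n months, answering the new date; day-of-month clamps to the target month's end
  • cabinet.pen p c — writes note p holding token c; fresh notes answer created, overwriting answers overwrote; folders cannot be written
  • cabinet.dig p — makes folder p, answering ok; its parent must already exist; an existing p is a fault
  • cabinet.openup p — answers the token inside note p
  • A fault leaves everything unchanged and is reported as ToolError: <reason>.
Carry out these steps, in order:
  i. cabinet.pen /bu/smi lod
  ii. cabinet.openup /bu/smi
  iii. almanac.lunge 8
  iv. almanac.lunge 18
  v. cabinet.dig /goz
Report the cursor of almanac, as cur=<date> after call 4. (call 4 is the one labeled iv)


Answer: cur=1858-10-04

Derivation:
→ cabinet.pen(p: /bu/smi, c: lod)
← ToolError: no parent
→ cabinet.openup(p: /bu/smi)
← ToolError: not found
→ almanac.lunge(n: 8)
← 1857-04-04
→ almanac.lunge(n: 18)
← 1858-10-04
→ cabinet.dig(p: /goz)
← ok


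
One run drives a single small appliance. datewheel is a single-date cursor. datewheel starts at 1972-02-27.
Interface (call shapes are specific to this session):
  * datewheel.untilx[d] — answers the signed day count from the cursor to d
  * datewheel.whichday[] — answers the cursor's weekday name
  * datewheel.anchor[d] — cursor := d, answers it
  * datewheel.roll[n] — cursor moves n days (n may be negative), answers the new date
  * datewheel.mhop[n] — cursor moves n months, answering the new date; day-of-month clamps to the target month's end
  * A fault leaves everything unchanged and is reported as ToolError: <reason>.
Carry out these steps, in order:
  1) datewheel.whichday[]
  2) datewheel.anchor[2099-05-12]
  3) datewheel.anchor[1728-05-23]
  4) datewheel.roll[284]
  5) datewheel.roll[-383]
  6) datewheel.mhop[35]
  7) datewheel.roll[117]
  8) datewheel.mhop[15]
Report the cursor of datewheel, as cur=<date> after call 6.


Answer: cur=1731-01-14

Derivation:
// 1. datewheel.whichday() => Sunday
// 2. datewheel.anchor(d=2099-05-12) => 2099-05-12
// 3. datewheel.anchor(d=1728-05-23) => 1728-05-23
// 4. datewheel.roll(n=284) => 1729-03-03
// 5. datewheel.roll(n=-383) => 1728-02-14
// 6. datewheel.mhop(n=35) => 1731-01-14
// 7. datewheel.roll(n=117) => 1731-05-11
// 8. datewheel.mhop(n=15) => 1732-08-11


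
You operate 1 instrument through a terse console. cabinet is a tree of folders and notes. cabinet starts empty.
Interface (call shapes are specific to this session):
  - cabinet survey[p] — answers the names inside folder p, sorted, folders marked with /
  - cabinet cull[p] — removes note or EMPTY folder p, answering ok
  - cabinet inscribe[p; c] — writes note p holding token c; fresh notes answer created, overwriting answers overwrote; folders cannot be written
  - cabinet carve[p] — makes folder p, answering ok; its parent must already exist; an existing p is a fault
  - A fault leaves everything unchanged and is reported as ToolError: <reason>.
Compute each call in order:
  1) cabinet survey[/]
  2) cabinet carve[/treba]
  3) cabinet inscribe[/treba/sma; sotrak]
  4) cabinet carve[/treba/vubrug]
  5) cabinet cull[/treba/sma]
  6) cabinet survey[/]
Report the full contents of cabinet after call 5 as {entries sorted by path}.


! 1. cabinet survey(p=/) == []
! 2. cabinet carve(p=/treba) == ok
! 3. cabinet inscribe(p=/treba/sma, c=sotrak) == created
! 4. cabinet carve(p=/treba/vubrug) == ok
! 5. cabinet cull(p=/treba/sma) == ok
! 6. cabinet survey(p=/) == [treba/]

Answer: {treba/, treba/vubrug/}


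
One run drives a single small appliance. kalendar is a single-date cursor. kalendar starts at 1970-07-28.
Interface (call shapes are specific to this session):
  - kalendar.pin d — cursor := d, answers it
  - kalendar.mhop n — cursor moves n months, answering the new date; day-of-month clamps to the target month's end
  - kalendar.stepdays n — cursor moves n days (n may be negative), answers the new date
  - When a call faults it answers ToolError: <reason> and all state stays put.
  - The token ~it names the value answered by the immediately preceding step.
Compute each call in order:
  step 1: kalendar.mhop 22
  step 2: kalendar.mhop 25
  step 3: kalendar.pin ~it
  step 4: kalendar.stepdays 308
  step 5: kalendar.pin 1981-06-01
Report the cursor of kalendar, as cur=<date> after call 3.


I invoke kalendar.mhop(n=22), and observe 1972-05-28.
Next I call kalendar.mhop(n=25), — result: 1974-06-28.
Using kalendar.pin(d=~it): 1974-06-28.
I use kalendar.stepdays(n=308): 1975-05-02.
Now I run kalendar.pin(d=1981-06-01), yielding 1981-06-01.

Answer: cur=1974-06-28


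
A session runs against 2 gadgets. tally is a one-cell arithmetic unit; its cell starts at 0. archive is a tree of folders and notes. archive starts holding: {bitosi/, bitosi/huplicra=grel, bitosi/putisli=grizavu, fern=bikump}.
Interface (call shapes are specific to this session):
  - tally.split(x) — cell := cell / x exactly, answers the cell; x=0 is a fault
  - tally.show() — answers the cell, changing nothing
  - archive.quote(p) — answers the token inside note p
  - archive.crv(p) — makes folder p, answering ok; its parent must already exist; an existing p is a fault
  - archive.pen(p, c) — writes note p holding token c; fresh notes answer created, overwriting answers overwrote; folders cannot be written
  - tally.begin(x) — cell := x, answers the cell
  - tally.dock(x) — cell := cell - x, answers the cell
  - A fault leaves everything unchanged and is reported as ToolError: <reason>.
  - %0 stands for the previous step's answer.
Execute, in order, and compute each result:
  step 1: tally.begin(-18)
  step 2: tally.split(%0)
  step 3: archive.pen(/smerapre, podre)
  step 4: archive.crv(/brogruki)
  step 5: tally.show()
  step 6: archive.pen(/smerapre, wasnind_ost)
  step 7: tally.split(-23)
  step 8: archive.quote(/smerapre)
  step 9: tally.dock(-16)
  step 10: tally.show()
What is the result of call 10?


==> tally.begin(x: -18)
<== -18
==> tally.split(x: %0)
<== 1
==> archive.pen(p: /smerapre, c: podre)
<== created
==> archive.crv(p: /brogruki)
<== ok
==> tally.show()
<== 1
==> archive.pen(p: /smerapre, c: wasnind_ost)
<== overwrote
==> tally.split(x: -23)
<== -1/23
==> archive.quote(p: /smerapre)
<== wasnind_ost
==> tally.dock(x: -16)
<== 367/23
==> tally.show()
<== 367/23

Answer: 367/23


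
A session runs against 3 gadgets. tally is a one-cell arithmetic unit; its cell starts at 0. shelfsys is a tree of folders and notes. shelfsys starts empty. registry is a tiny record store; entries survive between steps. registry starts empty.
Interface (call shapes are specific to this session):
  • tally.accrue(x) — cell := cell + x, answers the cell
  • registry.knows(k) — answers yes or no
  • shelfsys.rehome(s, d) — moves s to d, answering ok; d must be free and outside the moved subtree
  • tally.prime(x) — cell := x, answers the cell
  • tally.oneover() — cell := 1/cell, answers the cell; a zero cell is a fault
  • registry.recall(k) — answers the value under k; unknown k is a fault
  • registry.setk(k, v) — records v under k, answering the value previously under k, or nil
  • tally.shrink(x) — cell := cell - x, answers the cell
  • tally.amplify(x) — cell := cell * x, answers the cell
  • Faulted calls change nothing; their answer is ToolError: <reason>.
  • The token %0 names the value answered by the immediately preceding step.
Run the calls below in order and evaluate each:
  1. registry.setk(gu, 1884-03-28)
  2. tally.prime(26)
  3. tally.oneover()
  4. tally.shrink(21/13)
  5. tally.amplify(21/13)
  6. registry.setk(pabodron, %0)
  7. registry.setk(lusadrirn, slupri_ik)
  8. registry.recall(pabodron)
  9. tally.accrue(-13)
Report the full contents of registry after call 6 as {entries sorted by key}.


Answer: {gu=1884-03-28, pabodron=-861/338}

Derivation:
! registry.setk(k: gu, v: 1884-03-28) == nil
! tally.prime(x: 26) == 26
! tally.oneover() == 1/26
! tally.shrink(x: 21/13) == -41/26
! tally.amplify(x: 21/13) == -861/338
! registry.setk(k: pabodron, v: %0) == nil
! registry.setk(k: lusadrirn, v: slupri_ik) == nil
! registry.recall(k: pabodron) == -861/338
! tally.accrue(x: -13) == -5255/338


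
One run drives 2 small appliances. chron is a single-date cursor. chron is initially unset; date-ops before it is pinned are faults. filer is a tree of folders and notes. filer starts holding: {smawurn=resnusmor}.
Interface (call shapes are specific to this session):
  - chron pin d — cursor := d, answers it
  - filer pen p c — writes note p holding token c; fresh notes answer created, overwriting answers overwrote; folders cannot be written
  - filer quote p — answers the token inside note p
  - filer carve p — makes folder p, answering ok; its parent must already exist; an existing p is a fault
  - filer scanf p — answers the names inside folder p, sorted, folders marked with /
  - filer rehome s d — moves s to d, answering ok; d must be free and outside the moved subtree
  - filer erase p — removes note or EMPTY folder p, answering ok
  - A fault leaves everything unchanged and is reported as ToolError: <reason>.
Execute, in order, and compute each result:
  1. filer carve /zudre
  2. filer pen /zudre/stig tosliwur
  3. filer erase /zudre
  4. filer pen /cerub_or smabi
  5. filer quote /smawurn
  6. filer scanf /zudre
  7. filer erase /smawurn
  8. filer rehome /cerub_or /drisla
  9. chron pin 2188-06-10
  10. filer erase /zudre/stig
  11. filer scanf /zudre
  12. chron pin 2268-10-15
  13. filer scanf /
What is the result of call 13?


Answer: [drisla, zudre/]

Derivation:
$ filer carve p=/zudre
= ok
$ filer pen p=/zudre/stig c=tosliwur
= created
$ filer erase p=/zudre
= ToolError: not empty
$ filer pen p=/cerub_or c=smabi
= created
$ filer quote p=/smawurn
= resnusmor
$ filer scanf p=/zudre
= [stig]
$ filer erase p=/smawurn
= ok
$ filer rehome s=/cerub_or d=/drisla
= ok
$ chron pin d=2188-06-10
= 2188-06-10
$ filer erase p=/zudre/stig
= ok
$ filer scanf p=/zudre
= []
$ chron pin d=2268-10-15
= 2268-10-15
$ filer scanf p=/
= [drisla, zudre/]


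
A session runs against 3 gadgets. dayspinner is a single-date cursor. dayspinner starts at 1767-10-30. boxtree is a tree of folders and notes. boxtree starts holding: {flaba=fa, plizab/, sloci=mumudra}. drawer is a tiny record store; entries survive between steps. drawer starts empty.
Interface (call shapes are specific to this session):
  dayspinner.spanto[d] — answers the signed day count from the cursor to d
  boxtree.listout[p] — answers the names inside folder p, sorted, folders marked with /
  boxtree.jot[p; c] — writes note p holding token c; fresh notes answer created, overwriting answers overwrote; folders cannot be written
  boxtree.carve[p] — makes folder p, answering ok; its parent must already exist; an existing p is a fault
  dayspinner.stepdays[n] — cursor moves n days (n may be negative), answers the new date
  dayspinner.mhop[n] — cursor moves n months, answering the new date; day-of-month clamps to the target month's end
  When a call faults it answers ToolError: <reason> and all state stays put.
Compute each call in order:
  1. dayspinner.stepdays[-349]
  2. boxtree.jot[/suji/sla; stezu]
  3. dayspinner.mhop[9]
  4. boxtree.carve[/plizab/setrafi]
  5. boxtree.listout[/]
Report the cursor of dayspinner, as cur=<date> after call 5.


Answer: cur=1767-08-15

Derivation:
> dayspinner.stepdays n='-349'
= 1766-11-15
> boxtree.jot p='/suji/sla' c='stezu'
= ToolError: no parent
> dayspinner.mhop n='9'
= 1767-08-15
> boxtree.carve p='/plizab/setrafi'
= ok
> boxtree.listout p='/'
= [flaba, plizab/, sloci]
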